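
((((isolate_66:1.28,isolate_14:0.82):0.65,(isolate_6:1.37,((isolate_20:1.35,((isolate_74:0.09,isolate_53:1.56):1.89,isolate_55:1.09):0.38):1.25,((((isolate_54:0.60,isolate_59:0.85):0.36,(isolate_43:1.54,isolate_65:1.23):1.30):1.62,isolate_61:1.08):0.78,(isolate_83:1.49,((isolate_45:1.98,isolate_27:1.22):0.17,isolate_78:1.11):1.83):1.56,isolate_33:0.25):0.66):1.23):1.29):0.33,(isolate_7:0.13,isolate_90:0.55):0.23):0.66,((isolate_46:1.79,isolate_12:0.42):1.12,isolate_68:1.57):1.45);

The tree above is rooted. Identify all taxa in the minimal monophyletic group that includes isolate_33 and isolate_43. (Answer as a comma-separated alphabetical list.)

isolate_27, isolate_33, isolate_43, isolate_45, isolate_54, isolate_59, isolate_61, isolate_65, isolate_78, isolate_83

Tracing isolate_33: it sits inside ((((isolate_54,isolate_59),(isolate_43,isolate_65)),isolate_61),(isolate_83,((isolate_45,isolate_27),isolate_78)),isolate_33).
Tracing isolate_43: it sits inside (isolate_43,isolate_65).
The smallest clade enclosing both is ((((isolate_54,isolate_59),(isolate_43,isolate_65)),isolate_61),(isolate_83,((isolate_45,isolate_27),isolate_78)),isolate_33); the answer is its 10 terminal taxa in alphabetical order.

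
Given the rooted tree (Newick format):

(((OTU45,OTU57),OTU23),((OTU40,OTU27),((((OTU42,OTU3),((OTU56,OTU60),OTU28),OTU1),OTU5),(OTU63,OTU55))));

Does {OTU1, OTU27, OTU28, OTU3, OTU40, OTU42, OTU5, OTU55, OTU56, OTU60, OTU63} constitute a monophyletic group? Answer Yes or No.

The most recent common ancestor of these taxa subtends ((OTU40,OTU27),((((OTU42,OTU3),((OTU56,OTU60),OTU28),OTU1),OTU5),(OTU63,OTU55))).
That clade has exactly 11 tips — every listed taxon and nothing else — so the group is monophyletic.

Yes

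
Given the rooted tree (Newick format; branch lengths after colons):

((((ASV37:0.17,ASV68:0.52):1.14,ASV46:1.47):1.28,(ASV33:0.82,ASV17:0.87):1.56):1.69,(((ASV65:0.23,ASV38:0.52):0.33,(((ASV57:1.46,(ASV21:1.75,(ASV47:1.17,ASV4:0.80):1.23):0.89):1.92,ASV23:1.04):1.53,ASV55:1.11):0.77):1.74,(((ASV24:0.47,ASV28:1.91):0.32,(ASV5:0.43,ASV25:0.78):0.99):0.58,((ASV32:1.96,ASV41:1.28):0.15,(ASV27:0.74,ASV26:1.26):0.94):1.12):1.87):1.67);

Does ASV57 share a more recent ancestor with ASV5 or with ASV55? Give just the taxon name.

ASV55

The MRCA of ASV57 and ASV55 subtends (((ASV57,(ASV21,(ASV47,ASV4))),ASV23),ASV55) (6 taxa).
The MRCA of ASV57 and ASV5 subtends (((ASV65,ASV38),(((ASV57,(ASV21,(ASV47,ASV4))),ASV23),ASV55)),(((ASV24,ASV28),(ASV5,ASV25)),((ASV32,ASV41),(ASV27,ASV26)))) (16 taxa).
The first is nested inside the second, so ASV57 shares a more recent common ancestor with ASV55.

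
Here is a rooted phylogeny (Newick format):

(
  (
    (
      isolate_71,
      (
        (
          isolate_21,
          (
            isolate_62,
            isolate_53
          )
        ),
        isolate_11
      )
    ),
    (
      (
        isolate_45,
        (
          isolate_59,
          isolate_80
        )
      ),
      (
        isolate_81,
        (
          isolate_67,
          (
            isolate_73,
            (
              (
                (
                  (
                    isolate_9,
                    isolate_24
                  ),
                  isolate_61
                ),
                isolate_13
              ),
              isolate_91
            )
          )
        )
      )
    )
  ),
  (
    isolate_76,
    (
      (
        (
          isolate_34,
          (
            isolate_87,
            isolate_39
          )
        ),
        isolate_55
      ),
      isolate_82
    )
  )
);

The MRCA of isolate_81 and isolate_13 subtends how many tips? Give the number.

The MRCA of isolate_81 and isolate_13 is the node subtending (isolate_81,(isolate_67,(isolate_73,((((isolate_9,isolate_24),isolate_61),isolate_13),isolate_91)))).
That clade contains 8 terminal taxa: isolate_13, isolate_24, isolate_61, isolate_67, isolate_73, isolate_81, isolate_9, isolate_91.

8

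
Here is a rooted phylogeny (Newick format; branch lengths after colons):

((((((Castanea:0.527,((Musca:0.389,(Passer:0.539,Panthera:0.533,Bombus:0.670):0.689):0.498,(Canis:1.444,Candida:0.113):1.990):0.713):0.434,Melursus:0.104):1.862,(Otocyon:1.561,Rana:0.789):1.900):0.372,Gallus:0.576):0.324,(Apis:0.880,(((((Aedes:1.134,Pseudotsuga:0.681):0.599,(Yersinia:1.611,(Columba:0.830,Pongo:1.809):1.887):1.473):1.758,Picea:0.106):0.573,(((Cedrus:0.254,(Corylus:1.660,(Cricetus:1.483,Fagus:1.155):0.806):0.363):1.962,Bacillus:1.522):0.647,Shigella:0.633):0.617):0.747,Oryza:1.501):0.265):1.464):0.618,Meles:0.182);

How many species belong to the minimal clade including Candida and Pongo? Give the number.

The MRCA of Candida and Pongo is the node subtending (((((Castanea,((Musca,(Passer,Panthera,Bombus)),(Canis,Candida))),Melursus),(Otocyon,Rana)),Gallus),(Apis,(((((Aedes,Pseudotsuga),(Yersinia,(Columba,Pongo))),Picea),(((Cedrus,(Corylus,(Cricetus,Fagus))),Bacillus),Shigella)),Oryza))).
That clade contains 25 terminal taxa: Aedes, Apis, Bacillus, Bombus, Candida, Canis, Castanea, Cedrus, Columba, Corylus, Cricetus, Fagus, Gallus, Melursus, Musca, Oryza, Otocyon, Panthera, Passer, Picea, Pongo, Pseudotsuga, Rana, Shigella, Yersinia.

25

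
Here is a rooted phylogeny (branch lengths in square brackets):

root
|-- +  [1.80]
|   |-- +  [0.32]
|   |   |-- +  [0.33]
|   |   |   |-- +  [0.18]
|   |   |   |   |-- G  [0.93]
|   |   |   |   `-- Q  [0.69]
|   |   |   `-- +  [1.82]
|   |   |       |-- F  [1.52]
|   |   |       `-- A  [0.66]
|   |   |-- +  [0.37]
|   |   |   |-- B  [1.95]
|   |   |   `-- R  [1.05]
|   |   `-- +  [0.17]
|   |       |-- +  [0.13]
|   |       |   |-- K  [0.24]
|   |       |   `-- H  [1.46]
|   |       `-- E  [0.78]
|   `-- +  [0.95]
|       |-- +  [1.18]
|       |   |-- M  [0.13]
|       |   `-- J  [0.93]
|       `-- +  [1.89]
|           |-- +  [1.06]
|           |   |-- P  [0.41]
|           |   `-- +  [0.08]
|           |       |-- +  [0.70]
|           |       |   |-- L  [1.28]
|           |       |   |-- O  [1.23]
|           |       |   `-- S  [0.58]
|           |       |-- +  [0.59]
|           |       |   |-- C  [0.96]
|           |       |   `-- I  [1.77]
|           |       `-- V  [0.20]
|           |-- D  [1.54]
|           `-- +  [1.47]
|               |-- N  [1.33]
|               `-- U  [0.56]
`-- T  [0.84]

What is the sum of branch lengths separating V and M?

4.54

The path runs V → … → MRCA → … → M; the MRCA is the node subtending ((M,J),((P,((L,O,S),(C,I),V)),D,(N,U))).
Branch lengths along that path: 0.20 + 0.08 + 1.06 + 1.89 + 1.18 + 0.13 = 4.54.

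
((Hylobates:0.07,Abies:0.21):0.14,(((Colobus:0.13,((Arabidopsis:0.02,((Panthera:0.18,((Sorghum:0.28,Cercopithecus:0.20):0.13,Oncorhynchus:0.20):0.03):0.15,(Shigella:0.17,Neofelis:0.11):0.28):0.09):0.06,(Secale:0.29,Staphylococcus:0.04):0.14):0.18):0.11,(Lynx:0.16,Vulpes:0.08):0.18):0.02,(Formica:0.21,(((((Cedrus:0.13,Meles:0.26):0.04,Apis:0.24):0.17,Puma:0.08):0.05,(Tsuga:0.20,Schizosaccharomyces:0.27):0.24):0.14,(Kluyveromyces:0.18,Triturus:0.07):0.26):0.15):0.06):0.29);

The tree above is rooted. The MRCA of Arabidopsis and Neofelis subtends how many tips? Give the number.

7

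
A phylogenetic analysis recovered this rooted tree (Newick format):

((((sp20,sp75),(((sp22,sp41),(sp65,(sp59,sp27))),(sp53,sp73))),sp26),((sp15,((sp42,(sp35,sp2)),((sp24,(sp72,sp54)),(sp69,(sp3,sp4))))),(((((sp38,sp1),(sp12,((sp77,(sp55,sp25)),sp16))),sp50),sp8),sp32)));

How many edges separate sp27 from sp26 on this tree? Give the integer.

7

The MRCA of sp27 and sp26 is the node subtending (((sp20,sp75),(((sp22,sp41),(sp65,(sp59,sp27))),(sp53,sp73))),sp26).
From sp27 up to that node: 6 branches. From sp26 up to the same node: 1 branch. Total: 6 + 1 = 7.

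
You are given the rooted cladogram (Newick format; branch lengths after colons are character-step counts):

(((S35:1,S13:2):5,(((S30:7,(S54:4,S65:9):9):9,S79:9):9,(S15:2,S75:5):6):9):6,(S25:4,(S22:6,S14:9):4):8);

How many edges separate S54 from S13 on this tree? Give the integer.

7

The MRCA of S54 and S13 is the node subtending ((S35,S13),(((S30,(S54,S65)),S79),(S15,S75))).
From S54 up to that node: 5 branches. From S13 up to the same node: 2 branches. Total: 5 + 2 = 7.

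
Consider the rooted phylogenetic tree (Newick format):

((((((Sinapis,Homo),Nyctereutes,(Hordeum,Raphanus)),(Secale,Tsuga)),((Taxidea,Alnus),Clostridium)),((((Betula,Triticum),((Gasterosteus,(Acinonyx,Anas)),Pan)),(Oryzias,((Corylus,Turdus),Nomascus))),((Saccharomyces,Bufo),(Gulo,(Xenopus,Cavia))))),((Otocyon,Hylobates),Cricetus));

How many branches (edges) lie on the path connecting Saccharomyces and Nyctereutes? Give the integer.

8

The MRCA of Saccharomyces and Nyctereutes is the node subtending (((((Sinapis,Homo),Nyctereutes,(Hordeum,Raphanus)),(Secale,Tsuga)),((Taxidea,Alnus),Clostridium)),((((Betula,Triticum),((Gasterosteus,(Acinonyx,Anas)),Pan)),(Oryzias,((Corylus,Turdus),Nomascus))),((Saccharomyces,Bufo),(Gulo,(Xenopus,Cavia))))).
From Saccharomyces up to that node: 4 branches. From Nyctereutes up to the same node: 4 branches. Total: 4 + 4 = 8.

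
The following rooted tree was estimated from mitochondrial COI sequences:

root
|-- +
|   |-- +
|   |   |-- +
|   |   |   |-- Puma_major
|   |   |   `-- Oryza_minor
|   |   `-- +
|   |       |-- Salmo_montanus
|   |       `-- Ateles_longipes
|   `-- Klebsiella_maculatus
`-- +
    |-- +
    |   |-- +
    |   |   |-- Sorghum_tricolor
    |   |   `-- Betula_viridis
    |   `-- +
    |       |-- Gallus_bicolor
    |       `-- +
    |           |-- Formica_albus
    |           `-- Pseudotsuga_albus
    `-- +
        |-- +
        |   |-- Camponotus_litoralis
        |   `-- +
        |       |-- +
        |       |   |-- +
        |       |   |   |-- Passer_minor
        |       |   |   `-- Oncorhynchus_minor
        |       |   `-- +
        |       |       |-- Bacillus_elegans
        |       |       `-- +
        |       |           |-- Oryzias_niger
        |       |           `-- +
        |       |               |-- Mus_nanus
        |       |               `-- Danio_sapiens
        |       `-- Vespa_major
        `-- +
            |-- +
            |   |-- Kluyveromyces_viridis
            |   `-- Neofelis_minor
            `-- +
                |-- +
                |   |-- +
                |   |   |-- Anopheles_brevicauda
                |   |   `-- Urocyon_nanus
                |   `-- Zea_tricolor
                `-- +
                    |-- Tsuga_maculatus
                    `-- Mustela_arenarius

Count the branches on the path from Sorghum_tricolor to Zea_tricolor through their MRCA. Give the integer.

8

The MRCA of Sorghum_tricolor and Zea_tricolor is the node subtending (((Sorghum_tricolor,Betula_viridis),(Gallus_bicolor,(Formica_albus,Pseudotsuga_albus))),((Camponotus_litoralis,(((Passer_minor,Oncorhynchus_minor),(Bacillus_elegans,(Oryzias_niger,(Mus_nanus,Danio_sapiens)))),Vespa_major)),((Kluyveromyces_viridis,Neofelis_minor),(((Anopheles_brevicauda,Urocyon_nanus),Zea_tricolor),(Tsuga_maculatus,Mustela_arenarius))))).
From Sorghum_tricolor up to that node: 3 branches. From Zea_tricolor up to the same node: 5 branches. Total: 3 + 5 = 8.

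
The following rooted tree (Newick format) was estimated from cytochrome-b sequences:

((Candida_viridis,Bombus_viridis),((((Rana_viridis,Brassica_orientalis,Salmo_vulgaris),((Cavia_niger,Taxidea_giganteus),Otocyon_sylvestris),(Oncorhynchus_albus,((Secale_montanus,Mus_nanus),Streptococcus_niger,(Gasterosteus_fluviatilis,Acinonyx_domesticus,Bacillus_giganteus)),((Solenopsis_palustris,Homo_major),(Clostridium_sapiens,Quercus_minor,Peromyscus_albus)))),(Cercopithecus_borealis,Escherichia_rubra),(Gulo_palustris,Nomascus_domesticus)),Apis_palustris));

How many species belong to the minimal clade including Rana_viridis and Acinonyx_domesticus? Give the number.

18

The MRCA of Rana_viridis and Acinonyx_domesticus is the node subtending ((Rana_viridis,Brassica_orientalis,Salmo_vulgaris),((Cavia_niger,Taxidea_giganteus),Otocyon_sylvestris),(Oncorhynchus_albus,((Secale_montanus,Mus_nanus),Streptococcus_niger,(Gasterosteus_fluviatilis,Acinonyx_domesticus,Bacillus_giganteus)),((Solenopsis_palustris,Homo_major),(Clostridium_sapiens,Quercus_minor,Peromyscus_albus)))).
That clade contains 18 terminal taxa: Acinonyx_domesticus, Bacillus_giganteus, Brassica_orientalis, Cavia_niger, Clostridium_sapiens, Gasterosteus_fluviatilis, Homo_major, Mus_nanus, Oncorhynchus_albus, Otocyon_sylvestris, Peromyscus_albus, Quercus_minor, Rana_viridis, Salmo_vulgaris, Secale_montanus, Solenopsis_palustris, Streptococcus_niger, Taxidea_giganteus.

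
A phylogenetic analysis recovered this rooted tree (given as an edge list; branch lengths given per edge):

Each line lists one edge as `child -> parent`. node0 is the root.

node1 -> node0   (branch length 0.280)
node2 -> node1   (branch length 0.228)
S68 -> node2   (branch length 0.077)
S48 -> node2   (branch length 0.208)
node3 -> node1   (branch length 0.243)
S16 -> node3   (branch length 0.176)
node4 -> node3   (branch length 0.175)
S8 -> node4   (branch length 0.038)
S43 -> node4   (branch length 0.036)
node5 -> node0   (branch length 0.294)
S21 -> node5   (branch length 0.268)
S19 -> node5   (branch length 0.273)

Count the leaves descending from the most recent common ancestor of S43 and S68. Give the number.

The MRCA of S43 and S68 is the node subtending ((S68,S48),(S16,(S8,S43))).
That clade contains 5 terminal taxa: S16, S43, S48, S68, S8.

5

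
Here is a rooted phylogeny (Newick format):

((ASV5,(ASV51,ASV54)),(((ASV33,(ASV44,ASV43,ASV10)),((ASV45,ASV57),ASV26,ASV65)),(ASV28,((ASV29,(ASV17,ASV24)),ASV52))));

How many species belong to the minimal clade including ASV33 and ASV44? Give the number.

4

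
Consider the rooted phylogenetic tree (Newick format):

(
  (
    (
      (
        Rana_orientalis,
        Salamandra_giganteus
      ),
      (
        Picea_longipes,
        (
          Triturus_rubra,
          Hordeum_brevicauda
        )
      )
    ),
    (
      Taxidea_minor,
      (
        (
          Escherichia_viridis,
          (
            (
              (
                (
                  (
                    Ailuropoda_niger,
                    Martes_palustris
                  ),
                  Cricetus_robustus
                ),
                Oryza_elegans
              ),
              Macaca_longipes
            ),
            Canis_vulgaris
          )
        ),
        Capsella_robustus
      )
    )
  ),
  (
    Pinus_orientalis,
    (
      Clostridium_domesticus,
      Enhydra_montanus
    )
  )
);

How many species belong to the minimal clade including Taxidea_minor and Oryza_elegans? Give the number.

9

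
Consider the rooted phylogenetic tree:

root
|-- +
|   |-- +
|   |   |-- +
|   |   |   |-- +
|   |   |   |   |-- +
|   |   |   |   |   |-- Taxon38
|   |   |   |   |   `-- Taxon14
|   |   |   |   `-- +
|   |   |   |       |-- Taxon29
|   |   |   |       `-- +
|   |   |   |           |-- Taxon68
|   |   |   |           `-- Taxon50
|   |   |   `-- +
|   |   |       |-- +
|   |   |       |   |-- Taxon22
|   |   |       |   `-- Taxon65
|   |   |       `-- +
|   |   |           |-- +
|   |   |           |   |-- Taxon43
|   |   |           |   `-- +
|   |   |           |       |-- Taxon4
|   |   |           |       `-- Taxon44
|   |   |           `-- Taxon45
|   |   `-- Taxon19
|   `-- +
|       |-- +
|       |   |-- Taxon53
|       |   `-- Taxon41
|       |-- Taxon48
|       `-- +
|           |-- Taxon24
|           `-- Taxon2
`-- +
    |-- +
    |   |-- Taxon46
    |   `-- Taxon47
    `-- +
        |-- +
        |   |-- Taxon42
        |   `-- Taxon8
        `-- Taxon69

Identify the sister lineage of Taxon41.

Taxon53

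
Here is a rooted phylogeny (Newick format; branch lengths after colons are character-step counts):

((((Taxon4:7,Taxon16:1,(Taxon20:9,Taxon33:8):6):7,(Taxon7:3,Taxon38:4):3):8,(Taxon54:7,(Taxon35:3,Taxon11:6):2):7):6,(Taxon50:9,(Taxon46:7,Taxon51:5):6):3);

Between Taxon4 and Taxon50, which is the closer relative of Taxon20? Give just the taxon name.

Taxon4

The MRCA of Taxon20 and Taxon4 subtends (Taxon4,Taxon16,(Taxon20,Taxon33)) (4 taxa).
The MRCA of Taxon20 and Taxon50 is the root, subtending the entire tree (12 taxa).
The first is nested inside the second, so Taxon20 shares a more recent common ancestor with Taxon4.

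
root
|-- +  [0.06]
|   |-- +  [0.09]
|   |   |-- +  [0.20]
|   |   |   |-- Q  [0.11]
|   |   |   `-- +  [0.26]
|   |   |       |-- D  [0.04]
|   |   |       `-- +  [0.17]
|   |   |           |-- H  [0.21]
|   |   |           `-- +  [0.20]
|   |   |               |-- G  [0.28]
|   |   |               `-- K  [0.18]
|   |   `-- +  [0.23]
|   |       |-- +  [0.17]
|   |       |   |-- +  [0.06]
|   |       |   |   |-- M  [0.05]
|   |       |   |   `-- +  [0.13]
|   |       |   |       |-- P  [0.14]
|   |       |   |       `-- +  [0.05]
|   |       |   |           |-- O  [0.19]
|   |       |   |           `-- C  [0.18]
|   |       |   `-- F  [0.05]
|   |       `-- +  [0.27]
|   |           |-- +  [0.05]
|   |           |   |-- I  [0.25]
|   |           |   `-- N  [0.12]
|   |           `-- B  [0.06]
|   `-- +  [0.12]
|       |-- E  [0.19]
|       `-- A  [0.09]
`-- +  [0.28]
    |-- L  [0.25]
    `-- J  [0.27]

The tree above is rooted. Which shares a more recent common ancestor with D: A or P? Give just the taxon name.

P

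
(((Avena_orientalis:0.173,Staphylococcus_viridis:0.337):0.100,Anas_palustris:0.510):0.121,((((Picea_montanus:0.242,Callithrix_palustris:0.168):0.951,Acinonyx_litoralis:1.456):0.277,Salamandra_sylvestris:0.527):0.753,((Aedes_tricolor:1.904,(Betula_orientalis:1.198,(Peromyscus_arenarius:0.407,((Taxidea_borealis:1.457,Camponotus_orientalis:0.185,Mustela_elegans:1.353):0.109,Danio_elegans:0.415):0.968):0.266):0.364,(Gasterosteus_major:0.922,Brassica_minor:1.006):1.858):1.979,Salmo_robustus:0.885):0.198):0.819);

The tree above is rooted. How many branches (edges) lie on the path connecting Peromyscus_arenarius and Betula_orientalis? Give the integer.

3

The MRCA of Peromyscus_arenarius and Betula_orientalis is the node subtending (Betula_orientalis,(Peromyscus_arenarius,((Taxidea_borealis,Camponotus_orientalis,Mustela_elegans),Danio_elegans))).
From Peromyscus_arenarius up to that node: 2 branches. From Betula_orientalis up to the same node: 1 branch. Total: 2 + 1 = 3.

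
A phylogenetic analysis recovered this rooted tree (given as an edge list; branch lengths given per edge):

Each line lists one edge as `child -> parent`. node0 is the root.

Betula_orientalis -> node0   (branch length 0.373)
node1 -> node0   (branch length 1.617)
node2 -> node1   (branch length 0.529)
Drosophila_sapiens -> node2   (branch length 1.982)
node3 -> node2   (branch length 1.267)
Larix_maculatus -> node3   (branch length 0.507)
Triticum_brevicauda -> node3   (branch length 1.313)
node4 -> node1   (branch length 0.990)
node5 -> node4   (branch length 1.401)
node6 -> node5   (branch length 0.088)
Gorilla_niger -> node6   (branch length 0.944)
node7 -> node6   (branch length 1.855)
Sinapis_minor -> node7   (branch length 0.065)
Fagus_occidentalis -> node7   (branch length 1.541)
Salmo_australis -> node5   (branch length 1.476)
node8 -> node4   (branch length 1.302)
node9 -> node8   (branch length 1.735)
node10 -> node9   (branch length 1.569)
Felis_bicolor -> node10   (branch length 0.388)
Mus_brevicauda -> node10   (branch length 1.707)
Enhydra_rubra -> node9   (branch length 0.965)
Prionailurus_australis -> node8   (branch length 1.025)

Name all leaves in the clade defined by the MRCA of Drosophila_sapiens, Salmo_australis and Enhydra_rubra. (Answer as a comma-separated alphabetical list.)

Drosophila_sapiens, Enhydra_rubra, Fagus_occidentalis, Felis_bicolor, Gorilla_niger, Larix_maculatus, Mus_brevicauda, Prionailurus_australis, Salmo_australis, Sinapis_minor, Triticum_brevicauda

Tracing Drosophila_sapiens: it sits inside (Drosophila_sapiens,(Larix_maculatus,Triticum_brevicauda)).
Tracing Salmo_australis: it sits inside ((Gorilla_niger,(Sinapis_minor,Fagus_occidentalis)),Salmo_australis).
Tracing Enhydra_rubra: it sits inside ((Felis_bicolor,Mus_brevicauda),Enhydra_rubra).
The smallest clade enclosing all 3 is ((Drosophila_sapiens,(Larix_maculatus,Triticum_brevicauda)),(((Gorilla_niger,(Sinapis_minor,Fagus_occidentalis)),Salmo_australis),(((Felis_bicolor,Mus_brevicauda),Enhydra_rubra),Prionailurus_australis))); the answer is its 11 terminal taxa in alphabetical order.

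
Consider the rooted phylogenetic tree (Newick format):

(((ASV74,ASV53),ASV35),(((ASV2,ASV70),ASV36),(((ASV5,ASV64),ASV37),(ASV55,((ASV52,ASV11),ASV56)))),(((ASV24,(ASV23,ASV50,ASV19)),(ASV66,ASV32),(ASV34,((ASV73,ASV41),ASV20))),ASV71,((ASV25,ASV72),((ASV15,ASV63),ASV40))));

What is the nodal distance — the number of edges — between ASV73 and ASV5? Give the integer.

The MRCA of ASV73 and ASV5 is the root of the tree.
From ASV73 up to that node: 6 branches. From ASV5 up to the same node: 5 branches. Total: 6 + 5 = 11.

11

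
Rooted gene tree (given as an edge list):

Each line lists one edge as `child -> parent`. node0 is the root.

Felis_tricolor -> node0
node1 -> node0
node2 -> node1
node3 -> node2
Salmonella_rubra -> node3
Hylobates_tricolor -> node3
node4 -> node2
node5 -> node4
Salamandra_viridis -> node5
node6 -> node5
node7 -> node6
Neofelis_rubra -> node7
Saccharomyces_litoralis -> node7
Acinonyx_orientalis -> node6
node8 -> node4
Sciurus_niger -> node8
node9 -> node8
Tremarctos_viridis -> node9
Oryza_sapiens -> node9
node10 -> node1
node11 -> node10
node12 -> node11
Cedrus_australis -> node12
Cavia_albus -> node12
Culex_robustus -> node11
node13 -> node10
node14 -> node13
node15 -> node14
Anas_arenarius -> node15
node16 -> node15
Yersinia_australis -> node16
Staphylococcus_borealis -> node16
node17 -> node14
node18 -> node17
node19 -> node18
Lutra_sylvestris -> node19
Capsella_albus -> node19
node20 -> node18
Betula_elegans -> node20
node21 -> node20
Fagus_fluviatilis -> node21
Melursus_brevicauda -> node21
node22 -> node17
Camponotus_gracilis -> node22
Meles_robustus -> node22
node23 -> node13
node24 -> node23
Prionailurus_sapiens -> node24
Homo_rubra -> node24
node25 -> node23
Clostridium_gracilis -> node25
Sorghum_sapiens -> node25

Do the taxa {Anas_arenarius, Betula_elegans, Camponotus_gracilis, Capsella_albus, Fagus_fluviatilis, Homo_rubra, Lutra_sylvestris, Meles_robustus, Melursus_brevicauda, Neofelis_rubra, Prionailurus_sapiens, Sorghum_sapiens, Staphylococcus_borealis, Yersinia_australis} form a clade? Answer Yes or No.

No

The MRCA of the listed taxa subtends (((Salmonella_rubra,Hylobates_tricolor),((Salamandra_viridis,((Neofelis_rubra,Saccharomyces_litoralis),Acinonyx_orientalis)),(Sciurus_niger,(Tremarctos_viridis,Oryza_sapiens)))),(((Cedrus_australis,Cavia_albus),Culex_robustus),(((Anas_arenarius,(Yersinia_australis,Staphylococcus_borealis)),(((Lutra_sylvestris,Capsella_albus),(Betula_elegans,(Fagus_fluviatilis,Melursus_brevicauda))),(Camponotus_gracilis,Meles_robustus))),((Prionailurus_sapiens,Homo_rubra),(Clostridium_gracilis,Sorghum_sapiens))))).
That clade also contains Acinonyx_orientalis, Cavia_albus, Cedrus_australis, Clostridium_gracilis, Culex_robustus, Hylobates_tricolor, Oryza_sapiens, Saccharomyces_litoralis, Salamandra_viridis, Salmonella_rubra, Sciurus_niger, Tremarctos_viridis, which are not in the proposed group, so the group is not monophyletic.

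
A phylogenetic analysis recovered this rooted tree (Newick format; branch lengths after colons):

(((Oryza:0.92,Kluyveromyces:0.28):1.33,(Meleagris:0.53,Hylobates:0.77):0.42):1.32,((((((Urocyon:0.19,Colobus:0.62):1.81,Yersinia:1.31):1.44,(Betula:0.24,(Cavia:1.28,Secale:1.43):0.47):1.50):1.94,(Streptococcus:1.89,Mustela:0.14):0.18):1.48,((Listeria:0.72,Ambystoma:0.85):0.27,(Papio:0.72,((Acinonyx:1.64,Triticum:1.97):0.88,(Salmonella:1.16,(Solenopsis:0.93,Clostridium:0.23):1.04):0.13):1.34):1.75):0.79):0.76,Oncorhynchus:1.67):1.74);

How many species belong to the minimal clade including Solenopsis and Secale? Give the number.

16

The MRCA of Solenopsis and Secale is the node subtending (((((Urocyon,Colobus),Yersinia),(Betula,(Cavia,Secale))),(Streptococcus,Mustela)),((Listeria,Ambystoma),(Papio,((Acinonyx,Triticum),(Salmonella,(Solenopsis,Clostridium)))))).
That clade contains 16 terminal taxa: Acinonyx, Ambystoma, Betula, Cavia, Clostridium, Colobus, Listeria, Mustela, Papio, Salmonella, Secale, Solenopsis, Streptococcus, Triticum, Urocyon, Yersinia.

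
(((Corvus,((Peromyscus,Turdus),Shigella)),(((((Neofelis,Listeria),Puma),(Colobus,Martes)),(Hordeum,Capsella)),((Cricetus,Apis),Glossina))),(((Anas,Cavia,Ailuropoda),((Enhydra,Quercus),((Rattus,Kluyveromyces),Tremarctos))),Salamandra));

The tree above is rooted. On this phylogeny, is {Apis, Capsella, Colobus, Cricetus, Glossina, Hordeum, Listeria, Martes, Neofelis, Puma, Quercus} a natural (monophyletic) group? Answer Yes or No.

The MRCA of the listed taxa is the root, so the smallest clade containing them is the whole tree.
That clade also contains Ailuropoda, Anas, Cavia, Corvus, Enhydra, Kluyveromyces, Peromyscus, Rattus, Salamandra, Shigella, Tremarctos, Turdus, which are not in the proposed group, so the group is not monophyletic.

No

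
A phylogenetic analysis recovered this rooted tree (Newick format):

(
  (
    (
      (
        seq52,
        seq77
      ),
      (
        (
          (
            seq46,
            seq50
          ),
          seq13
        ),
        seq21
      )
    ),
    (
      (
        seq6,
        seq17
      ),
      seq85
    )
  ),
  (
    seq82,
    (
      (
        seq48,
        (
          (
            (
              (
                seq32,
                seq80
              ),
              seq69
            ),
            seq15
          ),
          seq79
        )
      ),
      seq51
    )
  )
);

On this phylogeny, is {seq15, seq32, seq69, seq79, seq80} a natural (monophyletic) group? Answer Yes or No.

Yes

The most recent common ancestor of these taxa subtends ((((seq32,seq80),seq69),seq15),seq79).
That clade has exactly 5 tips — every listed taxon and nothing else — so the group is monophyletic.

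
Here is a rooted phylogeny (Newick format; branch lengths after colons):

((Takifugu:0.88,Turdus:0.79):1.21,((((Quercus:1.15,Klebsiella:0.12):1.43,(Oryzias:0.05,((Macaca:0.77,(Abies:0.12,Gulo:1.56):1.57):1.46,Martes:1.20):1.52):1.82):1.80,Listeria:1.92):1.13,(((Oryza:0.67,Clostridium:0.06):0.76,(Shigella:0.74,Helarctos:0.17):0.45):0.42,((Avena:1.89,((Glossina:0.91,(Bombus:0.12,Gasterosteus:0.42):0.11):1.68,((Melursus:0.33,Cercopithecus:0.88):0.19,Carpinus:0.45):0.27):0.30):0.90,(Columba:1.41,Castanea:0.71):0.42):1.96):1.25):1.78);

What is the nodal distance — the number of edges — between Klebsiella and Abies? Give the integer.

The MRCA of Klebsiella and Abies is the node subtending ((Quercus,Klebsiella),(Oryzias,((Macaca,(Abies,Gulo)),Martes))).
From Klebsiella up to that node: 2 branches. From Abies up to the same node: 5 branches. Total: 2 + 5 = 7.

7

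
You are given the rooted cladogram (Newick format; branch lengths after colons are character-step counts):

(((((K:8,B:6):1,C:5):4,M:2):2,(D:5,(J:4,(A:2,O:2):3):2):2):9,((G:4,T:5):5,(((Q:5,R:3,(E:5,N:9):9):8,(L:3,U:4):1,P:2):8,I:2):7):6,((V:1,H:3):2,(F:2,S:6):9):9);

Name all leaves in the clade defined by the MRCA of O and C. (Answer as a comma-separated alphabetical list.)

Tracing O: it sits inside (A,O).
Tracing C: it sits inside ((K,B),C).
The smallest clade enclosing both is ((((K,B),C),M),(D,(J,(A,O)))); the answer is its 8 terminal taxa in alphabetical order.

A, B, C, D, J, K, M, O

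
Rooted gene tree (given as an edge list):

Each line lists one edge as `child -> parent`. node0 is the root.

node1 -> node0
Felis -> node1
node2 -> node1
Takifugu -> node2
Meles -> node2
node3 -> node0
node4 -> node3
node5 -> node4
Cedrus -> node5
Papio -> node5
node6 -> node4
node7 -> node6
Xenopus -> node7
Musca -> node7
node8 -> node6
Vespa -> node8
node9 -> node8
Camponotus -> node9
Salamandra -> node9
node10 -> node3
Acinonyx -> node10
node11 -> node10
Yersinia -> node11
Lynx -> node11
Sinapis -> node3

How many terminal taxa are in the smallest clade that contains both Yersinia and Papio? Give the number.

The MRCA of Yersinia and Papio is the node subtending (((Cedrus,Papio),((Xenopus,Musca),(Vespa,(Camponotus,Salamandra)))),(Acinonyx,(Yersinia,Lynx)),Sinapis).
That clade contains 11 terminal taxa: Acinonyx, Camponotus, Cedrus, Lynx, Musca, Papio, Salamandra, Sinapis, Vespa, Xenopus, Yersinia.

11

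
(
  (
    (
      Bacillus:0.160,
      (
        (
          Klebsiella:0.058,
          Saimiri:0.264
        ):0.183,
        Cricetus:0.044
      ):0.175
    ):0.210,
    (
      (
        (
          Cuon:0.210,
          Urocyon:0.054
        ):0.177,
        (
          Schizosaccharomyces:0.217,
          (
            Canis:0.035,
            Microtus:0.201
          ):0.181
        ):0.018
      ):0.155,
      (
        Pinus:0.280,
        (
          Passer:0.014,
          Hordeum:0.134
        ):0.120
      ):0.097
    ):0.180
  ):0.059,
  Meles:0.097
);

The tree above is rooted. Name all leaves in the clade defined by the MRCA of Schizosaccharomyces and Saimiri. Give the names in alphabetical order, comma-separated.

Tracing Schizosaccharomyces: it sits inside (Schizosaccharomyces,(Canis,Microtus)).
Tracing Saimiri: it sits inside (Klebsiella,Saimiri).
The smallest clade enclosing both is ((Bacillus,((Klebsiella,Saimiri),Cricetus)),(((Cuon,Urocyon),(Schizosaccharomyces,(Canis,Microtus))),(Pinus,(Passer,Hordeum)))); the answer is its 12 terminal taxa in alphabetical order.

Bacillus, Canis, Cricetus, Cuon, Hordeum, Klebsiella, Microtus, Passer, Pinus, Saimiri, Schizosaccharomyces, Urocyon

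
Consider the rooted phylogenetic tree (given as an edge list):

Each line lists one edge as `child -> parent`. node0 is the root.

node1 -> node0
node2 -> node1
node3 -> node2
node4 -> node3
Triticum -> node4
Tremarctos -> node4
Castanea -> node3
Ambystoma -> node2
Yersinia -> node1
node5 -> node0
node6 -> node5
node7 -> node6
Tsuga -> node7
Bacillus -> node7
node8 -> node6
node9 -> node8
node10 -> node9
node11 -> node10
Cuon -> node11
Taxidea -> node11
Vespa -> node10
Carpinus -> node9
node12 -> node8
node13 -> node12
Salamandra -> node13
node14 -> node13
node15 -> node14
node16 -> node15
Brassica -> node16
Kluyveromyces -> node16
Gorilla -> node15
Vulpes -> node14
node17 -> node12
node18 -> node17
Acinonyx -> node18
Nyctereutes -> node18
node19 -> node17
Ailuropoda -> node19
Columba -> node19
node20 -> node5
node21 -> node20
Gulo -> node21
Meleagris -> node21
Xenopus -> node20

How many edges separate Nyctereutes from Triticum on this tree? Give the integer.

12

The MRCA of Nyctereutes and Triticum is the root of the tree.
From Nyctereutes up to that node: 7 branches. From Triticum up to the same node: 5 branches. Total: 7 + 5 = 12.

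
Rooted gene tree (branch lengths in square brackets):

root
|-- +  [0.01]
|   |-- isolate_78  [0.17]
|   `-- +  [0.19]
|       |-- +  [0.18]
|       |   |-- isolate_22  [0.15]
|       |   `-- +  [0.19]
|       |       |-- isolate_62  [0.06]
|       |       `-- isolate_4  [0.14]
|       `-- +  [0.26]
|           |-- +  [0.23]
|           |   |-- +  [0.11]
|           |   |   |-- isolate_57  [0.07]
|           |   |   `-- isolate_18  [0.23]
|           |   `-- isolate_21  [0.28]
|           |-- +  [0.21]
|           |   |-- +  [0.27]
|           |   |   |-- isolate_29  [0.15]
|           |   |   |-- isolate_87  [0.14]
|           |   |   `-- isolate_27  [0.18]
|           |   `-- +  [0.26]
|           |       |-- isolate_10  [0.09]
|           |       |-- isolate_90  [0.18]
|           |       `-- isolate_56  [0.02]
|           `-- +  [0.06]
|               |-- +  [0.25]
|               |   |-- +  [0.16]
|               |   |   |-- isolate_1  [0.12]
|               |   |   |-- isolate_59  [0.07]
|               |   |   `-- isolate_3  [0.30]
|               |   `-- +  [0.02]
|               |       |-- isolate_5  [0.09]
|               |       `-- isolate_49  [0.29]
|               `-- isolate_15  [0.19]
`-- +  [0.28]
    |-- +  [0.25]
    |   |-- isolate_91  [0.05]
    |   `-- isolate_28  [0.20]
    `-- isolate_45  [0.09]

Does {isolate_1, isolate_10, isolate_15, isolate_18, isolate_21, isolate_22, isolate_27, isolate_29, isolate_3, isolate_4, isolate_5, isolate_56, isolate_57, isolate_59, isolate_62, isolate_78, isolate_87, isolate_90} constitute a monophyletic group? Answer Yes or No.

The MRCA of the listed taxa subtends (isolate_78,((isolate_22,(isolate_62,isolate_4)),(((isolate_57,isolate_18),isolate_21),((isolate_29,isolate_87,isolate_27),(isolate_10,isolate_90,isolate_56)),(((isolate_1,isolate_59,isolate_3),(isolate_5,isolate_49)),isolate_15)))).
That clade also contains isolate_49, which is not in the proposed group, so the group is not monophyletic.

No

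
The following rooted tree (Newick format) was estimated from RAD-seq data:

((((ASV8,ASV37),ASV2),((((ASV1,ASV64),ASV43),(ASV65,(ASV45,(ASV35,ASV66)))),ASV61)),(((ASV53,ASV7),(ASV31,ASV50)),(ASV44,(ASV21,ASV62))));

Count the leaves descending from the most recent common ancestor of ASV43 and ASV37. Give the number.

11

The MRCA of ASV43 and ASV37 is the node subtending (((ASV8,ASV37),ASV2),((((ASV1,ASV64),ASV43),(ASV65,(ASV45,(ASV35,ASV66)))),ASV61)).
That clade contains 11 terminal taxa: ASV1, ASV2, ASV35, ASV37, ASV43, ASV45, ASV61, ASV64, ASV65, ASV66, ASV8.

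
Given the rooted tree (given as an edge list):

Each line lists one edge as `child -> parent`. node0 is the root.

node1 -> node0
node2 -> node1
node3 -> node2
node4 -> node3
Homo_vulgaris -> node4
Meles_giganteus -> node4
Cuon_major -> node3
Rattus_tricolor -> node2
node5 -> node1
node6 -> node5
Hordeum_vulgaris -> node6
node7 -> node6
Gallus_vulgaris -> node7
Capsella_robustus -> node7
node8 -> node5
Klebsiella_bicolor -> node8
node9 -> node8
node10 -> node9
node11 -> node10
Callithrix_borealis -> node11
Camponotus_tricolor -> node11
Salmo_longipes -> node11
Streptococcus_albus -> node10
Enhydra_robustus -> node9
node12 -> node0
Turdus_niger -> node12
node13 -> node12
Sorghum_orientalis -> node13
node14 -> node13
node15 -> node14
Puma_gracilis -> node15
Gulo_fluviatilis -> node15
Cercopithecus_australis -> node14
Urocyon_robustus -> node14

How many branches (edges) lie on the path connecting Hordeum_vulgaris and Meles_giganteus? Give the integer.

The MRCA of Hordeum_vulgaris and Meles_giganteus is the node subtending ((((Homo_vulgaris,Meles_giganteus),Cuon_major),Rattus_tricolor),((Hordeum_vulgaris,(Gallus_vulgaris,Capsella_robustus)),(Klebsiella_bicolor,(((Callithrix_borealis,Camponotus_tricolor,Salmo_longipes),Streptococcus_albus),Enhydra_robustus)))).
From Hordeum_vulgaris up to that node: 3 branches. From Meles_giganteus up to the same node: 4 branches. Total: 3 + 4 = 7.

7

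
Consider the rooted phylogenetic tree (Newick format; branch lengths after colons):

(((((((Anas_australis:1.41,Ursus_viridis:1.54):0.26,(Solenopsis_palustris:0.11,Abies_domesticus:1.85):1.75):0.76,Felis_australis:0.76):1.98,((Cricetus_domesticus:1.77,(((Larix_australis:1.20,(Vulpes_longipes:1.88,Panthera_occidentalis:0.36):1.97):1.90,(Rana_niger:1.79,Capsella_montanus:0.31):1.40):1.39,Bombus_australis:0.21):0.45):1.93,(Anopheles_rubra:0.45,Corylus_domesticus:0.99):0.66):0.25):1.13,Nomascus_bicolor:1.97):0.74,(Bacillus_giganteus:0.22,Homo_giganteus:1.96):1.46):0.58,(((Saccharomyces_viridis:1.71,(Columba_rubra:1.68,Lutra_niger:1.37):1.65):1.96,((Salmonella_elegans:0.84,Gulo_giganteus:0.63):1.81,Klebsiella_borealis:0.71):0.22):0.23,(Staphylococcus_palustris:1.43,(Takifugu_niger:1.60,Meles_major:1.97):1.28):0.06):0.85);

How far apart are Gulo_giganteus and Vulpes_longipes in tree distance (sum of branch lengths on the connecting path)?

15.96

The path runs Gulo_giganteus → … → MRCA → … → Vulpes_longipes; the MRCA is the root of the tree.
Branch lengths along that path: 0.63 + 1.81 + 0.22 + 0.23 + 0.85 + 0.58 + 0.74 + 1.13 + 0.25 + 1.93 + 0.45 + 1.39 + 1.90 + 1.97 + 1.88 = 15.96.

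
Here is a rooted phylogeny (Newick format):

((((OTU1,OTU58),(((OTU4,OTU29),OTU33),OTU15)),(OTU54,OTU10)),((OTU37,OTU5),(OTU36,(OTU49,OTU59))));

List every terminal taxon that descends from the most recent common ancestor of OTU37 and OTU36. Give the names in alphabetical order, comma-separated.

OTU36, OTU37, OTU49, OTU5, OTU59

Tracing OTU37: it sits inside (OTU37,OTU5).
Tracing OTU36: it sits inside (OTU36,(OTU49,OTU59)).
The smallest clade enclosing both is ((OTU37,OTU5),(OTU36,(OTU49,OTU59))); the answer is its 5 terminal taxa in alphabetical order.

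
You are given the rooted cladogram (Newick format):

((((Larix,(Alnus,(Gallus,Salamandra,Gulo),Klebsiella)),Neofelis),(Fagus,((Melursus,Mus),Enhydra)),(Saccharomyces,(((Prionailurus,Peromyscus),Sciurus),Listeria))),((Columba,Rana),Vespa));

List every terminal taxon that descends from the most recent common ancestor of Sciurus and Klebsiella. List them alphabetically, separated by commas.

Alnus, Enhydra, Fagus, Gallus, Gulo, Klebsiella, Larix, Listeria, Melursus, Mus, Neofelis, Peromyscus, Prionailurus, Saccharomyces, Salamandra, Sciurus

Tracing Sciurus: it sits inside ((Prionailurus,Peromyscus),Sciurus).
Tracing Klebsiella: it sits inside (Alnus,(Gallus,Salamandra,Gulo),Klebsiella).
The smallest clade enclosing both is (((Larix,(Alnus,(Gallus,Salamandra,Gulo),Klebsiella)),Neofelis),(Fagus,((Melursus,Mus),Enhydra)),(Saccharomyces,(((Prionailurus,Peromyscus),Sciurus),Listeria))); the answer is its 16 terminal taxa in alphabetical order.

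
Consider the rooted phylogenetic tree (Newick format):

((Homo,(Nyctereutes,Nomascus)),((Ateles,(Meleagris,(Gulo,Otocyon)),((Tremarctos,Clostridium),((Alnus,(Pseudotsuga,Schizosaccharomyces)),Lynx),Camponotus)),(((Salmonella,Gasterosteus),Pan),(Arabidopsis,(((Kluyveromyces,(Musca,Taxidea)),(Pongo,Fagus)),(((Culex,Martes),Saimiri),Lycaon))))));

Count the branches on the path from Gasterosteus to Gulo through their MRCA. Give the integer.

The MRCA of Gasterosteus and Gulo is the node subtending ((Ateles,(Meleagris,(Gulo,Otocyon)),((Tremarctos,Clostridium),((Alnus,(Pseudotsuga,Schizosaccharomyces)),Lynx),Camponotus)),(((Salmonella,Gasterosteus),Pan),(Arabidopsis,(((Kluyveromyces,(Musca,Taxidea)),(Pongo,Fagus)),(((Culex,Martes),Saimiri),Lycaon))))).
From Gasterosteus up to that node: 4 branches. From Gulo up to the same node: 4 branches. Total: 4 + 4 = 8.

8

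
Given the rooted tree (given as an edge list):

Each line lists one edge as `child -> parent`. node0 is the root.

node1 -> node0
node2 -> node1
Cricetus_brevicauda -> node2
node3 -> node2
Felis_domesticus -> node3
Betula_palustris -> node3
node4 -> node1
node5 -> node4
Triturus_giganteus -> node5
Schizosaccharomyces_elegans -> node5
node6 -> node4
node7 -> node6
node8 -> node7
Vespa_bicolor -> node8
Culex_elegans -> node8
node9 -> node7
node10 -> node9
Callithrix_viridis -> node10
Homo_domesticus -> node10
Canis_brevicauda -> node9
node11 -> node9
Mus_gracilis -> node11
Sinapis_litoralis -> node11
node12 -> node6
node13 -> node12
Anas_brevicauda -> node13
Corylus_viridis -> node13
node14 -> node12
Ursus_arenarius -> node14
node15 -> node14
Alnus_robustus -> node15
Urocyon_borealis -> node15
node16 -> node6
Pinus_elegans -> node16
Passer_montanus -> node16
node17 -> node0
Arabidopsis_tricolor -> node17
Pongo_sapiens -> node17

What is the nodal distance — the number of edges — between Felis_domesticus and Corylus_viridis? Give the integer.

The MRCA of Felis_domesticus and Corylus_viridis is the node subtending ((Cricetus_brevicauda,(Felis_domesticus,Betula_palustris)),((Triturus_giganteus,Schizosaccharomyces_elegans),(((Vespa_bicolor,Culex_elegans),((Callithrix_viridis,Homo_domesticus),Canis_brevicauda,(Mus_gracilis,Sinapis_litoralis))),((Anas_brevicauda,Corylus_viridis),(Ursus_arenarius,(Alnus_robustus,Urocyon_borealis))),(Pinus_elegans,Passer_montanus)))).
From Felis_domesticus up to that node: 3 branches. From Corylus_viridis up to the same node: 5 branches. Total: 3 + 5 = 8.

8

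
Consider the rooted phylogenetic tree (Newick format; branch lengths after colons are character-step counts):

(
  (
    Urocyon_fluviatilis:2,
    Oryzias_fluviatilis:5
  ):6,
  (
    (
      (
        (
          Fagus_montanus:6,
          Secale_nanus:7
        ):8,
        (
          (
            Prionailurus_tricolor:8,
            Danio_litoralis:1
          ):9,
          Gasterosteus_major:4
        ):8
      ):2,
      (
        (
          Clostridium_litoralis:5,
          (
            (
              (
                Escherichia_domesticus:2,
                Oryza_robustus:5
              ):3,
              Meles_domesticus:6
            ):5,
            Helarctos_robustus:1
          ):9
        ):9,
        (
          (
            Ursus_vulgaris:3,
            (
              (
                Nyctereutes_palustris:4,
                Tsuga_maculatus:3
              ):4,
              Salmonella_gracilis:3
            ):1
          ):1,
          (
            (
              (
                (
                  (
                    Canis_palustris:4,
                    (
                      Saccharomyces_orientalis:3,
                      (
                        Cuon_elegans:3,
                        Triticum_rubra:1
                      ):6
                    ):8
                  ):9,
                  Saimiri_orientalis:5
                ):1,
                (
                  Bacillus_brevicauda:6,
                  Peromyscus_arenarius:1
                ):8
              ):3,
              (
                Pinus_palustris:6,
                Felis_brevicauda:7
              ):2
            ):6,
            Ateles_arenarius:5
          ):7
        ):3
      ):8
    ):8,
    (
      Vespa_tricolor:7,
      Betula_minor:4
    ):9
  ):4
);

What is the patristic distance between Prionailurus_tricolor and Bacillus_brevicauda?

The path runs Prionailurus_tricolor → … → MRCA → … → Bacillus_brevicauda; the MRCA is the node subtending (((Fagus_montanus,Secale_nanus),((Prionailurus_tricolor,Danio_litoralis),Gasterosteus_major)),((Clostridium_litoralis,(((Escherichia_domesticus,Oryza_robustus),Meles_domesticus),Helarctos_robustus)),((Ursus_vulgaris,((Nyctereutes_palustris,Tsuga_maculatus),Salmonella_gracilis)),(((((Canis_palustris,(Saccharomyces_orientalis,(Cuon_elegans,Triticum_rubra))),Saimiri_orientalis),(Bacillus_brevicauda,Peromyscus_arenarius)),(Pinus_palustris,Felis_brevicauda)),Ateles_arenarius)))).
Branch lengths along that path: 8 + 9 + 8 + 2 + 8 + 3 + 7 + 6 + 3 + 8 + 6 = 68.

68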